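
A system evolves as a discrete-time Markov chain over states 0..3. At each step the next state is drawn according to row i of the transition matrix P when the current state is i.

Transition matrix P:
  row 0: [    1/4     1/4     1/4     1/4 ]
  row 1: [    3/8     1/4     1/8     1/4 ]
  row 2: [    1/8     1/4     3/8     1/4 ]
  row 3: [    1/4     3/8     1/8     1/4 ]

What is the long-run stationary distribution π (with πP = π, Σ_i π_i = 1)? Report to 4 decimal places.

π = [0.2589, 0.2813, 0.2098, 0.2500]

Balance equations π_j = Σ_i π_i·P[i][j]:
  π_0 = 1/4·π_0 + 3/8·π_1 + 1/8·π_2 + 1/4·π_3
  π_1 = 1/4·π_0 + 1/4·π_1 + 1/4·π_2 + 3/8·π_3
  π_2 = 1/4·π_0 + 1/8·π_1 + 3/8·π_2 + 1/8·π_3
  normalize: π_0 + π_1 + π_2 + π_3 = 1
Solving the linear system gives exactly π = [29/112, 9/32, 47/224, 1/4].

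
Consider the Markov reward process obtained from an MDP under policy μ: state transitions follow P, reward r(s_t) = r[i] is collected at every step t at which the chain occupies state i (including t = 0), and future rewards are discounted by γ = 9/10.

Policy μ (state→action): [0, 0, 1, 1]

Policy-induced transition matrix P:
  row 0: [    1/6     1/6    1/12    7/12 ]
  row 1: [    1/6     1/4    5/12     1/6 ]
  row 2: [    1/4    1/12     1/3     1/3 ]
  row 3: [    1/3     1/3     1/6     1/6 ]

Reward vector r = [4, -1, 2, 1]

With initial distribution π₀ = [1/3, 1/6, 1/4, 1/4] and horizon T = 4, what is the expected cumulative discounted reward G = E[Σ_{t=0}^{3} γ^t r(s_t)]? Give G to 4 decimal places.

t=0: π = [0.3333, 0.1667, 0.2500, 0.2500], E[r] = 1.9167, γ^t·E[r] = 1.916667, running G = 1.916667
t=1: π = [0.2292, 0.2014, 0.2222, 0.3472], E[r] = 1.5069, γ^t·E[r] = 1.356250, running G = 3.272917
t=2: π = [0.2431, 0.2228, 0.2350, 0.2992], E[r] = 1.5185, γ^t·E[r] = 1.230000, running G = 4.502917
t=3: π = [0.2361, 0.2155, 0.2413, 0.3071], E[r] = 1.5186, γ^t·E[r] = 1.107035, running G = 5.609952

G = 5.6100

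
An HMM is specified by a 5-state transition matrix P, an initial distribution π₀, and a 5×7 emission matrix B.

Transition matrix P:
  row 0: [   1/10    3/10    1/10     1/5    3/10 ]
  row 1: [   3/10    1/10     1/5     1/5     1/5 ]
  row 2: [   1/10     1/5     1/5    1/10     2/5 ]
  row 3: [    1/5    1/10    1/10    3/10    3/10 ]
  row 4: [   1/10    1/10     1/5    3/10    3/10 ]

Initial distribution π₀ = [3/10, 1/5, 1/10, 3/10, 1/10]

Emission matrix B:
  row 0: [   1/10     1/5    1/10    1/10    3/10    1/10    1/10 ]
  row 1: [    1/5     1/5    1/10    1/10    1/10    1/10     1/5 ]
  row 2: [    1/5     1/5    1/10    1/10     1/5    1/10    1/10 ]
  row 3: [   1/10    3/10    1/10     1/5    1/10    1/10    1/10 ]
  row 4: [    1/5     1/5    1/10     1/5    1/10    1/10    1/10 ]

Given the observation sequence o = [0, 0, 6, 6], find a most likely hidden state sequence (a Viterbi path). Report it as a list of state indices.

t=0: δ = [3.000e-02, 4.000e-02, 2.000e-02, 3.000e-02, 2.000e-02]  (obs o_0=0)
t=1: δ = [1.200e-03, 1.800e-03, 1.600e-03, 9.000e-04, 1.800e-03]  ψ = [1, 0, 1, 3, 0]  (obs o_1=0)
t=2: δ = [5.400e-05, 7.200e-05, 3.600e-05, 5.400e-05, 6.400e-05]  ψ = [1, 0, 1, 4, 2]  (obs o_2=6)
t=3: δ = [2.160e-06, 3.240e-06, 1.440e-06, 1.920e-06, 1.920e-06]  ψ = [1, 0, 1, 4, 4]  (obs o_3=6)
backtrack: best end state = 1; path = [0, 1, 0, 1]

path = [0, 1, 0, 1]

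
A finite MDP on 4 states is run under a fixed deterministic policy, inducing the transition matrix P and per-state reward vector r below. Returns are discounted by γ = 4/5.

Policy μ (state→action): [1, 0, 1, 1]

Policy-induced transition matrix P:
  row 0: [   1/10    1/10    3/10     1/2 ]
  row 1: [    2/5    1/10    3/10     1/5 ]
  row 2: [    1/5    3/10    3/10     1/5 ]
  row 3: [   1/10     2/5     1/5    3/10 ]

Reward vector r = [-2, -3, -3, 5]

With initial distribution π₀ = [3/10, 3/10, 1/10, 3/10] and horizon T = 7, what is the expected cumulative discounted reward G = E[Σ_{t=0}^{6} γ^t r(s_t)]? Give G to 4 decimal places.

t=0: π = [0.3000, 0.3000, 0.1000, 0.3000], E[r] = -0.3000, γ^t·E[r] = -0.300000, running G = -0.300000
t=1: π = [0.2000, 0.2100, 0.2700, 0.3200], E[r] = -0.2400, γ^t·E[r] = -0.192000, running G = -0.492000
t=2: π = [0.1900, 0.2500, 0.2680, 0.2920], E[r] = -0.4740, γ^t·E[r] = -0.303360, running G = -0.795360
t=3: π = [0.2018, 0.2412, 0.2708, 0.2862], E[r] = -0.5086, γ^t·E[r] = -0.260403, running G = -1.055763
t=4: π = [0.1994, 0.2400, 0.2714, 0.2892], E[r] = -0.4873, γ^t·E[r] = -0.199590, running G = -1.255353
t=5: π = [0.1991, 0.2410, 0.2711, 0.2887], E[r] = -0.4909, γ^t·E[r] = -0.160849, running G = -1.416202
t=6: π = [0.1994, 0.2408, 0.2711, 0.2886], E[r] = -0.4916, γ^t·E[r] = -0.128881, running G = -1.545083

G = -1.5451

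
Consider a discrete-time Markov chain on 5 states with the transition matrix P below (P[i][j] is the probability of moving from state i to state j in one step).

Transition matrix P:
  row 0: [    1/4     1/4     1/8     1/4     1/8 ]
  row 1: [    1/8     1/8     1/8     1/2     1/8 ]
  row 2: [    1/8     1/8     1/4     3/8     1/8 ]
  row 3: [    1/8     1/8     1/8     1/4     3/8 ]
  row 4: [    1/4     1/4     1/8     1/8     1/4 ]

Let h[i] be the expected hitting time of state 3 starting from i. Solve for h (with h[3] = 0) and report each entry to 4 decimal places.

h = [3.3158, 2.5789, 2.9474, 0.0000, 3.7895]

First-step conditioning: h[3] = 0; for i ≠ 3, h[i] = 1 + Σ_k P[i][k]·h[k].
  h[0] = 1 + 1/4·h[0] + 1/4·h[1] + 1/8·h[2] + 1/8·h[4]
  h[1] = 1 + 1/8·h[0] + 1/8·h[1] + 1/8·h[2] + 1/8·h[4]
  h[2] = 1 + 1/8·h[0] + 1/8·h[1] + 1/4·h[2] + 1/8·h[4]
  h[4] = 1 + 1/4·h[0] + 1/4·h[1] + 1/8·h[2] + 1/4·h[4]
Solving the 4×4 linear system over states ≠ 3 gives exactly h = [63/19, 49/19, 56/19, 0, 72/19] (h[3] = 0 is the target).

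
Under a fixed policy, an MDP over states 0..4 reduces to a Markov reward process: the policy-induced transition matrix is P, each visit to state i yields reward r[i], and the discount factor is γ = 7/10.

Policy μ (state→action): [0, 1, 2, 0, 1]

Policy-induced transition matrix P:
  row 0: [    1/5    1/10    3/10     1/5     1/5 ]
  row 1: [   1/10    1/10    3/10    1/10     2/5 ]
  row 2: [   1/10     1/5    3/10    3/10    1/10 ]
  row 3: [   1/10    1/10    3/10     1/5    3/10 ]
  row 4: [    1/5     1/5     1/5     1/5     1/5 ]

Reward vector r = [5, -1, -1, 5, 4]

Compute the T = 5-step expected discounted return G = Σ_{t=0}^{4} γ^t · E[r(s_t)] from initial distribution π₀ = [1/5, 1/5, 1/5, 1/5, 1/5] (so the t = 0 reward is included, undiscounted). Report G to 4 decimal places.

t=0: π = [0.2000, 0.2000, 0.2000, 0.2000, 0.2000], E[r] = 2.4000, γ^t·E[r] = 2.400000, running G = 2.400000
t=1: π = [0.1400, 0.1400, 0.2800, 0.2000, 0.2400], E[r] = 2.2400, γ^t·E[r] = 1.568000, running G = 3.968000
t=2: π = [0.1380, 0.1520, 0.2760, 0.2140, 0.2200], E[r] = 2.2120, γ^t·E[r] = 1.083880, running G = 5.051880
t=3: π = [0.1358, 0.1496, 0.2780, 0.2124, 0.2242], E[r] = 2.2102, γ^t·E[r] = 0.758099, running G = 5.809979
t=4: π = [0.1360, 0.1502, 0.2776, 0.2128, 0.2234], E[r] = 2.2098, γ^t·E[r] = 0.530583, running G = 6.340561

G = 6.3406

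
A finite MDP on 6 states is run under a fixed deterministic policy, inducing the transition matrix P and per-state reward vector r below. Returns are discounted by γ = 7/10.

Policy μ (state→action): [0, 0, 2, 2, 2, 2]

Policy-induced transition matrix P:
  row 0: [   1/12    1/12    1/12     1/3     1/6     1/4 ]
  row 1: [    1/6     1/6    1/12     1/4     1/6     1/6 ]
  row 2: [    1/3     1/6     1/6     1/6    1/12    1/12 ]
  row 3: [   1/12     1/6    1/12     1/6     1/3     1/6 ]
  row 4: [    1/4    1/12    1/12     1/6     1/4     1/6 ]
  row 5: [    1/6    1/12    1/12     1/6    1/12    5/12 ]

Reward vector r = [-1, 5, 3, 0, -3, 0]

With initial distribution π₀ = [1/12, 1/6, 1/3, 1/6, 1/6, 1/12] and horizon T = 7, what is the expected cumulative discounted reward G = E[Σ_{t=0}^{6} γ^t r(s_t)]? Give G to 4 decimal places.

G = 1.6325

t=0: π = [0.0833, 0.1667, 0.3333, 0.1667, 0.1667, 0.0833], E[r] = 1.2500, γ^t·E[r] = 1.250000, running G = 1.250000
t=1: π = [0.2153, 0.1389, 0.1111, 0.1944, 0.1736, 0.1667], E[r] = 0.2917, γ^t·E[r] = 0.204167, running G = 1.454167
t=2: π = [0.1655, 0.1204, 0.0926, 0.2141, 0.1904, 0.2170], E[r] = 0.1429, γ^t·E[r] = 0.070041, running G = 1.524207
t=3: π = [0.1663, 0.1189, 0.0910, 0.2043, 0.1924, 0.2270], E[r] = 0.1242, γ^t·E[r] = 0.042594, running G = 1.566801
t=4: π = [0.1670, 0.1179, 0.0909, 0.2043, 0.1902, 0.2297], E[r] = 0.1243, γ^t·E[r] = 0.029847, running G = 1.596648
t=5: π = [0.1667, 0.1178, 0.0909, 0.2043, 0.1899, 0.2304], E[r] = 0.1252, γ^t·E[r] = 0.021046, running G = 1.617693
t=6: π = [0.1667, 0.1177, 0.0909, 0.2043, 0.1898, 0.2306], E[r] = 0.1255, γ^t·E[r] = 0.014761, running G = 1.632454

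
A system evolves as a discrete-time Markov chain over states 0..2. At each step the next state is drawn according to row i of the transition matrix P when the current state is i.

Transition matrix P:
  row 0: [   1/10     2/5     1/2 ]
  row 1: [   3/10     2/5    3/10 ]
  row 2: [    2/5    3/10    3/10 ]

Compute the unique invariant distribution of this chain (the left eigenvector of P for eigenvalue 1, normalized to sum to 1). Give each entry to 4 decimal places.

π = [0.2797, 0.3644, 0.3559]

Balance equations π_j = Σ_i π_i·P[i][j]:
  π_0 = 1/10·π_0 + 3/10·π_1 + 2/5·π_2
  π_1 = 2/5·π_0 + 2/5·π_1 + 3/10·π_2
  normalize: π_0 + π_1 + π_2 = 1
Solving the linear system gives exactly π = [33/118, 43/118, 21/59].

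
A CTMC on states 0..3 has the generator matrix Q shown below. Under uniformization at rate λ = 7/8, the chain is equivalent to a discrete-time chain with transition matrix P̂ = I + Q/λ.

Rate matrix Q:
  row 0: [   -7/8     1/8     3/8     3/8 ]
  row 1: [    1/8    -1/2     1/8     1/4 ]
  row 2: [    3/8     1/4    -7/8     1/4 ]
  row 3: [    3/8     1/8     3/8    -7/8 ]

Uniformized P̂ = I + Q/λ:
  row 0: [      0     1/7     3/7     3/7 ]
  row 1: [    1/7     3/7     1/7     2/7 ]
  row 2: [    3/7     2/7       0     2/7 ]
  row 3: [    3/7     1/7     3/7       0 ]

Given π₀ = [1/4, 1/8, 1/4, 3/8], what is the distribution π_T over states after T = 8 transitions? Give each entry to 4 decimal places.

t=0: π = [0.2500, 0.1250, 0.2500, 0.3750]
t=1: π = [0.2857, 0.2143, 0.2857, 0.2143]
t=2: π = [0.2449, 0.2449, 0.2449, 0.2653]
t=3: π = [0.2536, 0.2478, 0.2536, 0.2449]
t=4: π = [0.2491, 0.2499, 0.2491, 0.2520]
t=5: π = [0.2504, 0.2498, 0.2504, 0.2493]
t=6: π = [0.2499, 0.2500, 0.2499, 0.2503]
t=7: π = [0.2501, 0.2500, 0.2501, 0.2499]
t=8: π = [0.2500, 0.2500, 0.2500, 0.2500]

π = [0.2500, 0.2500, 0.2500, 0.2500]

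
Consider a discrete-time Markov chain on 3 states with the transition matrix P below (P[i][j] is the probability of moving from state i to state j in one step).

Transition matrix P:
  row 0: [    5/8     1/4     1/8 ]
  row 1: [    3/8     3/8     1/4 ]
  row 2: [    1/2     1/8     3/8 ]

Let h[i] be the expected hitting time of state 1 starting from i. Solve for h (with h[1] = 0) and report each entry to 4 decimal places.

h = [4.3636, 0.0000, 5.0909]

First-step conditioning: h[1] = 0; for i ≠ 1, h[i] = 1 + Σ_k P[i][k]·h[k].
  h[0] = 1 + 5/8·h[0] + 1/8·h[2]
  h[2] = 1 + 1/2·h[0] + 3/8·h[2]
Solving the 2×2 linear system over states ≠ 1 gives exactly h = [48/11, 0, 56/11] (h[1] = 0 is the target).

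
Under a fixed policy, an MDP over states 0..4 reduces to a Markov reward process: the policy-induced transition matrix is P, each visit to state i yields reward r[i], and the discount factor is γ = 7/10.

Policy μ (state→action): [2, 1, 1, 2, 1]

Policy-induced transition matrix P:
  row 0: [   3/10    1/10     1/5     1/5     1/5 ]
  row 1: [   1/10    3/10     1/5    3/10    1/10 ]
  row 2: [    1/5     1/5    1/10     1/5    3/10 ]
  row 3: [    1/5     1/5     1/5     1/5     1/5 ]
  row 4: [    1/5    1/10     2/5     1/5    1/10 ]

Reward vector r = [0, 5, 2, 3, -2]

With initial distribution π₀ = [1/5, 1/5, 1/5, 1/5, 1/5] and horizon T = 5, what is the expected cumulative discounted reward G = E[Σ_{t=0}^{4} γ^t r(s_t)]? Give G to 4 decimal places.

t=0: π = [0.2000, 0.2000, 0.2000, 0.2000, 0.2000], E[r] = 1.6000, γ^t·E[r] = 1.600000, running G = 1.600000
t=1: π = [0.2000, 0.1800, 0.2200, 0.2200, 0.1800], E[r] = 1.6400, γ^t·E[r] = 1.148000, running G = 2.748000
t=2: π = [0.2020, 0.1800, 0.2140, 0.2180, 0.1860], E[r] = 1.6100, γ^t·E[r] = 0.788900, running G = 3.536900
t=3: π = [0.2022, 0.1792, 0.2158, 0.2180, 0.1848], E[r] = 1.6120, γ^t·E[r] = 0.552916, running G = 4.089816
t=4: π = [0.2023, 0.1792, 0.2154, 0.2179, 0.1852], E[r] = 1.6103, γ^t·E[r] = 0.386623, running G = 4.476439

G = 4.4764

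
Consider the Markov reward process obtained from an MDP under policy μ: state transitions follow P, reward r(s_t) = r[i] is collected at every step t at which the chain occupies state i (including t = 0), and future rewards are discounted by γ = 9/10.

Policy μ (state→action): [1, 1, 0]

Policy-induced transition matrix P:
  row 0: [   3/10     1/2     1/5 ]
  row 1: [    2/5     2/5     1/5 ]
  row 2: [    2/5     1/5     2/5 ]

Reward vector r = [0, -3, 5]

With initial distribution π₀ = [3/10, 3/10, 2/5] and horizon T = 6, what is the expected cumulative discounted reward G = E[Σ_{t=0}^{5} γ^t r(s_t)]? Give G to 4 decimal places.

G = 1.7142

t=0: π = [0.3000, 0.3000, 0.4000], E[r] = 1.1000, γ^t·E[r] = 1.100000, running G = 1.100000
t=1: π = [0.3700, 0.3500, 0.2800], E[r] = 0.3500, γ^t·E[r] = 0.315000, running G = 1.415000
t=2: π = [0.3630, 0.3810, 0.2560], E[r] = 0.1370, γ^t·E[r] = 0.110970, running G = 1.525970
t=3: π = [0.3637, 0.3851, 0.2512], E[r] = 0.1007, γ^t·E[r] = 0.073410, running G = 1.599380
t=4: π = [0.3636, 0.3861, 0.2502], E[r] = 0.0928, γ^t·E[r] = 0.060893, running G = 1.660273
t=5: π = [0.3636, 0.3863, 0.2500], E[r] = 0.0913, γ^t·E[r] = 0.053909, running G = 1.714182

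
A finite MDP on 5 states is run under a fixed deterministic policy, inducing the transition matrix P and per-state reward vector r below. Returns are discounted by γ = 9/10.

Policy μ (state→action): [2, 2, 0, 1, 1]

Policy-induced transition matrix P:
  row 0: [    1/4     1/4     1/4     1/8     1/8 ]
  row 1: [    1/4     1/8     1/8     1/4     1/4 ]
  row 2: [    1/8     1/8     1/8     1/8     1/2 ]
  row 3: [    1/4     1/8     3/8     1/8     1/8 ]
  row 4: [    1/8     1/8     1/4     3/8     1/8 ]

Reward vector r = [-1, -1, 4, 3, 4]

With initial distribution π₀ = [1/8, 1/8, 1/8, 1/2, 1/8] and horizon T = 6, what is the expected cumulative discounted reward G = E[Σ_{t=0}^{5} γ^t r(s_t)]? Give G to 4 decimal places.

G = 9.9008

t=0: π = [0.1250, 0.1250, 0.1250, 0.5000, 0.1250], E[r] = 2.2500, γ^t·E[r] = 2.250000, running G = 2.250000
t=1: π = [0.2188, 0.1406, 0.2813, 0.1719, 0.1875], E[r] = 2.0313, γ^t·E[r] = 1.828125, running G = 4.078125
t=2: π = [0.1914, 0.1523, 0.2188, 0.1895, 0.2480], E[r] = 2.0918, γ^t·E[r] = 1.694355, running G = 5.772480
t=3: π = [0.1917, 0.1489, 0.2273, 0.2061, 0.2261], E[r] = 2.0911, γ^t·E[r] = 1.524386, running G = 7.296866
t=4: π = [0.1933, 0.1490, 0.2287, 0.2001, 0.2289], E[r] = 2.0884, γ^t·E[r] = 1.370225, running G = 8.667092
t=5: π = [0.1928, 0.1492, 0.2278, 0.2008, 0.2294], E[r] = 2.0893, γ^t·E[r] = 1.233725, running G = 9.900817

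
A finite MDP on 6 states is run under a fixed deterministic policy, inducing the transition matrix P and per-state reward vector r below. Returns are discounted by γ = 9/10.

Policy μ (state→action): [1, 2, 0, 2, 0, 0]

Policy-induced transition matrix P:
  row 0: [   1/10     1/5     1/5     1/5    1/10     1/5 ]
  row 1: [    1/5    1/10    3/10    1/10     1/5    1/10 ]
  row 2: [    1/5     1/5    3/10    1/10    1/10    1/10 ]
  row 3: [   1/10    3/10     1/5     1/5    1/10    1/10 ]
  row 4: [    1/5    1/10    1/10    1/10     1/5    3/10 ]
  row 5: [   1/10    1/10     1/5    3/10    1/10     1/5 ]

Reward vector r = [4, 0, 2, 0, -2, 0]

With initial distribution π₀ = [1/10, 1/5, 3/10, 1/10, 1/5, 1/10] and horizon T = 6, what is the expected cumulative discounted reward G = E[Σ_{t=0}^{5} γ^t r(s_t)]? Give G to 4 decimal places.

t=0: π = [0.1000, 0.2000, 0.3000, 0.1000, 0.2000, 0.1000], E[r] = 0.6000, γ^t·E[r] = 0.600000, running G = 0.600000
t=1: π = [0.1700, 0.1600, 0.2300, 0.1400, 0.1400, 0.1600], E[r] = 0.8600, γ^t·E[r] = 0.774000, running G = 1.374000
t=2: π = [0.1530, 0.1680, 0.2250, 0.1630, 0.1300, 0.1610], E[r] = 0.8020, γ^t·E[r] = 0.649620, running G = 2.023620
t=3: π = [0.1523, 0.1704, 0.2263, 0.1638, 0.1298, 0.1574], E[r] = 0.8022, γ^t·E[r] = 0.584804, running G = 2.608424
t=4: π = [0.1527, 0.1706, 0.2267, 0.1631, 0.1300, 0.1569], E[r] = 0.8039, γ^t·E[r] = 0.527465, running G = 3.135889
t=5: π = [0.1527, 0.1706, 0.2267, 0.1630, 0.1301, 0.1570], E[r] = 0.8043, γ^t·E[r] = 0.474909, running G = 3.610798

G = 3.6108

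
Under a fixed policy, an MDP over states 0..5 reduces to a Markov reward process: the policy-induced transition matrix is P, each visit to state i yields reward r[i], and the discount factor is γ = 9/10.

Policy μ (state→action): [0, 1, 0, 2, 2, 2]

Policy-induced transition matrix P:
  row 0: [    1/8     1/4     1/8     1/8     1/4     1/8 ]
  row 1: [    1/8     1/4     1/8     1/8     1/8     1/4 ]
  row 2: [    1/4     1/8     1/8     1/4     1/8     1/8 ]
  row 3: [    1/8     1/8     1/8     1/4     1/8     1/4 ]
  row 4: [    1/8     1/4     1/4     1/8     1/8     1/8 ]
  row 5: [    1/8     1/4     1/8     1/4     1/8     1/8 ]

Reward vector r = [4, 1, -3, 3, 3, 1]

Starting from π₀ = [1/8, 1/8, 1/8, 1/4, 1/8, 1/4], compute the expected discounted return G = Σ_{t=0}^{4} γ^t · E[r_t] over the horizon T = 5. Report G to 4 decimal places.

t=0: π = [0.1250, 0.1250, 0.1250, 0.2500, 0.1250, 0.2500], E[r] = 1.6250, γ^t·E[r] = 1.625000, running G = 1.625000
t=1: π = [0.1406, 0.2031, 0.1406, 0.2031, 0.1406, 0.1719], E[r] = 1.5469, γ^t·E[r] = 1.392188, running G = 3.017188
t=2: π = [0.1426, 0.2070, 0.1426, 0.1895, 0.1426, 0.1758], E[r] = 1.5215, γ^t·E[r] = 1.232402, running G = 4.249590
t=3: π = [0.1428, 0.2085, 0.1428, 0.1885, 0.1428, 0.1746], E[r] = 1.5198, γ^t·E[r] = 1.107916, running G = 5.357506
t=4: π = [0.1429, 0.2086, 0.1429, 0.1882, 0.1429, 0.1746], E[r] = 1.5193, γ^t·E[r] = 0.996824, running G = 6.354330

G = 6.3543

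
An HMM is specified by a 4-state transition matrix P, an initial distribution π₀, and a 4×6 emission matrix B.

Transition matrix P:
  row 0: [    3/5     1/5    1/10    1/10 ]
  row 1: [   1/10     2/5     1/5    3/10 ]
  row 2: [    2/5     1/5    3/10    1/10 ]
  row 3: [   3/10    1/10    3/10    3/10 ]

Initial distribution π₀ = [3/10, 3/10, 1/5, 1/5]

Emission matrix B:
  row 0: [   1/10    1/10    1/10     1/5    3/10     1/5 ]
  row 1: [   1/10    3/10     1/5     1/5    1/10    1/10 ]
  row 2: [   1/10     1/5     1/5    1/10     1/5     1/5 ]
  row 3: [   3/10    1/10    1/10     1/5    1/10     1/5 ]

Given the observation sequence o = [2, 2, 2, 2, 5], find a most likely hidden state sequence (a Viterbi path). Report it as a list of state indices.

path = [1, 1, 1, 1, 3]

t=0: δ = [3.000e-02, 6.000e-02, 4.000e-02, 2.000e-02]  (obs o_0=2)
t=1: δ = [1.800e-03, 4.800e-03, 2.400e-03, 1.800e-03]  ψ = [0, 1, 1, 1]  (obs o_1=2)
t=2: δ = [1.080e-04, 3.840e-04, 1.920e-04, 1.440e-04]  ψ = [0, 1, 1, 1]  (obs o_2=2)
t=3: δ = [7.680e-06, 3.072e-05, 1.536e-05, 1.152e-05]  ψ = [2, 1, 1, 1]  (obs o_3=2)
t=4: δ = [1.229e-06, 1.229e-06, 1.229e-06, 1.843e-06]  ψ = [2, 1, 1, 1]  (obs o_4=5)
backtrack: best end state = 3; path = [1, 1, 1, 1, 3]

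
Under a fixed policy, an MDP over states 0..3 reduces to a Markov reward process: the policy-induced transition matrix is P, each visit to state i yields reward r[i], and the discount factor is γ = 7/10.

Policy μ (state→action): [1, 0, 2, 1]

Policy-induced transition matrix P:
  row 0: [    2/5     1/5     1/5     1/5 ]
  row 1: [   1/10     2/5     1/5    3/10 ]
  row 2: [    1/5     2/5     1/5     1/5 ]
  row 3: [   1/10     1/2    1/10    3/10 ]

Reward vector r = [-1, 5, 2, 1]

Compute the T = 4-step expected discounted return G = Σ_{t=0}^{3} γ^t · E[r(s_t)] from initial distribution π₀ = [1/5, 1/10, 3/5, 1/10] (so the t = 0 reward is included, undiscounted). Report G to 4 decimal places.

G = 5.1152

t=0: π = [0.2000, 0.1000, 0.6000, 0.1000], E[r] = 1.6000, γ^t·E[r] = 1.600000, running G = 1.600000
t=1: π = [0.2200, 0.3700, 0.1900, 0.2200], E[r] = 2.2300, γ^t·E[r] = 1.561000, running G = 3.161000
t=2: π = [0.1850, 0.3780, 0.1780, 0.2590], E[r] = 2.3200, γ^t·E[r] = 1.136800, running G = 4.297800
t=3: π = [0.1733, 0.3889, 0.1741, 0.2637], E[r] = 2.3831, γ^t·E[r] = 0.817403, running G = 5.115203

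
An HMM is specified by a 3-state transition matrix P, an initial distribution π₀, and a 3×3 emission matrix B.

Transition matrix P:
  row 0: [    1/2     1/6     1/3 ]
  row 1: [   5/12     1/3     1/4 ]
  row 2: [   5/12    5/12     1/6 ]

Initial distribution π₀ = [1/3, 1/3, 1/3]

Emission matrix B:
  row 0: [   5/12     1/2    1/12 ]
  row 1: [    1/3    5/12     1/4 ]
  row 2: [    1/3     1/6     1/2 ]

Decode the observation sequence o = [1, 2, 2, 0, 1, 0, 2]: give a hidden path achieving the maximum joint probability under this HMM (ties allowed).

path = [0, 2, 1, 0, 0, 0, 2]

t=0: δ = [1.667e-01, 1.389e-01, 5.556e-02]  (obs o_0=1)
t=1: δ = [6.944e-03, 1.157e-02, 2.778e-02]  ψ = [0, 1, 0]  (obs o_1=2)
t=2: δ = [9.645e-04, 2.894e-03, 2.315e-03]  ψ = [2, 2, 2]  (obs o_2=2)
t=3: δ = [5.023e-04, 3.215e-04, 2.411e-04]  ψ = [1, 1, 1]  (obs o_3=0)
t=4: δ = [1.256e-04, 4.465e-05, 2.791e-05]  ψ = [0, 1, 0]  (obs o_4=1)
t=5: δ = [2.616e-05, 6.977e-06, 1.395e-05]  ψ = [0, 0, 0]  (obs o_5=0)
t=6: δ = [1.090e-06, 1.454e-06, 4.361e-06]  ψ = [0, 2, 0]  (obs o_6=2)
backtrack: best end state = 2; path = [0, 2, 1, 0, 0, 0, 2]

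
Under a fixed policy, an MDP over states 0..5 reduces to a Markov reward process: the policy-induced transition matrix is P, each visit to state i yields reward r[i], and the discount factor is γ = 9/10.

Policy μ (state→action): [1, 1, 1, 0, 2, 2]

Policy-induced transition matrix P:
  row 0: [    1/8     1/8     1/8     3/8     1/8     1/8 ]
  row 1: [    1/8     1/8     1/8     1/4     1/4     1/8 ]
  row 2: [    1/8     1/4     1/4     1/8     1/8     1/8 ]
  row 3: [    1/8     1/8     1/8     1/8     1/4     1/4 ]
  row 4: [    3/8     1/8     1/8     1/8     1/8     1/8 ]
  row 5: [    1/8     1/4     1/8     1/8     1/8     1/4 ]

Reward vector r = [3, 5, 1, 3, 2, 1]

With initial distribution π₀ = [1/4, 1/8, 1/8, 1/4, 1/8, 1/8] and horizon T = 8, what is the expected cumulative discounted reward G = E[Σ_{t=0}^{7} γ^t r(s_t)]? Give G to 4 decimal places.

G = 14.5043

t=0: π = [0.2500, 0.1250, 0.1250, 0.2500, 0.1250, 0.1250], E[r] = 2.6250, γ^t·E[r] = 2.625000, running G = 2.625000
t=1: π = [0.1563, 0.1563, 0.1406, 0.2031, 0.1719, 0.1719], E[r] = 2.5156, γ^t·E[r] = 2.264063, running G = 4.889063
t=2: π = [0.1680, 0.1641, 0.1426, 0.1836, 0.1699, 0.1719], E[r] = 2.5293, γ^t·E[r] = 2.048730, running G = 6.937793
t=3: π = [0.1675, 0.1643, 0.1428, 0.1875, 0.1685, 0.1694], E[r] = 2.5356, γ^t·E[r] = 1.848485, running G = 8.786278
t=4: π = [0.1671, 0.1640, 0.1429, 0.1874, 0.1690, 0.1696], E[r] = 2.5341, γ^t·E[r] = 1.662655, running G = 10.448933
t=5: π = [0.1672, 0.1641, 0.1429, 0.1873, 0.1689, 0.1696], E[r] = 2.5342, γ^t·E[r] = 1.496430, running G = 11.945363
t=6: π = [0.1672, 0.1641, 0.1429, 0.1873, 0.1689, 0.1696], E[r] = 2.5343, γ^t·E[r] = 1.346811, running G = 13.292174
t=7: π = [0.1672, 0.1641, 0.1429, 0.1873, 0.1689, 0.1696], E[r] = 2.5342, γ^t·E[r] = 1.212123, running G = 14.504297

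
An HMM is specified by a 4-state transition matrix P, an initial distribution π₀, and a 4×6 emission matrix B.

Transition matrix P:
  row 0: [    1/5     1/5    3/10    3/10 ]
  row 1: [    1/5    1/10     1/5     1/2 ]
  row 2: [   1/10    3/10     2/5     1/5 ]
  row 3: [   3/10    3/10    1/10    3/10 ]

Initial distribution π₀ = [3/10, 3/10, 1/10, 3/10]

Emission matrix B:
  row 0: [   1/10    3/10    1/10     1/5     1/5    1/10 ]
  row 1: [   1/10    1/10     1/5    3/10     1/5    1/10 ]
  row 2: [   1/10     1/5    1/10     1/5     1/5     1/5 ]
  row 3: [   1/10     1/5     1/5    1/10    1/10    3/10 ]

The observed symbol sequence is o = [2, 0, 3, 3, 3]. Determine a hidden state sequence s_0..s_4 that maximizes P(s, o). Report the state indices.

t=0: δ = [3.000e-02, 6.000e-02, 1.000e-02, 6.000e-02]  (obs o_0=2)
t=1: δ = [1.800e-03, 1.800e-03, 1.200e-03, 3.000e-03]  ψ = [3, 3, 1, 1]  (obs o_1=0)
t=2: δ = [1.800e-04, 2.700e-04, 1.080e-04, 9.000e-05]  ψ = [3, 3, 0, 1]  (obs o_2=3)
t=3: δ = [1.080e-05, 1.080e-05, 1.080e-05, 1.350e-05]  ψ = [1, 0, 0, 1]  (obs o_3=3)
t=4: δ = [8.100e-07, 1.215e-06, 8.640e-07, 5.400e-07]  ψ = [3, 3, 2, 1]  (obs o_4=3)
backtrack: best end state = 1; path = [1, 3, 1, 3, 1]

path = [1, 3, 1, 3, 1]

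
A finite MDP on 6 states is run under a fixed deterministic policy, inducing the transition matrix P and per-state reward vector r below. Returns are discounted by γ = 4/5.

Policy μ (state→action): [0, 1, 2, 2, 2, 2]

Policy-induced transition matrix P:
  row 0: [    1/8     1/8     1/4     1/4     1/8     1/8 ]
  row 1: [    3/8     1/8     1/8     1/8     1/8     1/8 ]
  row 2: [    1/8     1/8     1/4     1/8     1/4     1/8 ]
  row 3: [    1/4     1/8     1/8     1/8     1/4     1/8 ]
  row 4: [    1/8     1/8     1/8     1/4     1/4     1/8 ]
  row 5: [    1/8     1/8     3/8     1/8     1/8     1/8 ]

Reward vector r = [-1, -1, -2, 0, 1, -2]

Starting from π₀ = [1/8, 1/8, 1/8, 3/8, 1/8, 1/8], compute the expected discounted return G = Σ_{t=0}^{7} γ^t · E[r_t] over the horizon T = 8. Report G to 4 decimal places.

G = -3.0314

t=0: π = [0.1250, 0.1250, 0.1250, 0.3750, 0.1250, 0.1250], E[r] = -0.6250, γ^t·E[r] = -0.625000, running G = -0.625000
t=1: π = [0.2031, 0.1250, 0.1875, 0.1563, 0.2031, 0.1250], E[r] = -0.7500, γ^t·E[r] = -0.600000, running G = -1.225000
t=2: π = [0.1758, 0.1250, 0.2051, 0.1758, 0.1934, 0.1250], E[r] = -0.7676, γ^t·E[r] = -0.491250, running G = -1.716250
t=3: π = [0.1782, 0.1250, 0.2039, 0.1711, 0.1968, 0.1250], E[r] = -0.7642, γ^t·E[r] = -0.391250, running G = -2.107500
t=4: π = [0.1776, 0.1250, 0.2040, 0.1719, 0.1965, 0.1250], E[r] = -0.7642, γ^t·E[r] = -0.313013, running G = -2.420513
t=5: π = [0.1777, 0.1250, 0.2040, 0.1718, 0.1965, 0.1250], E[r] = -0.7641, γ^t·E[r] = -0.250381, running G = -2.670894
t=6: π = [0.1777, 0.1250, 0.2040, 0.1718, 0.1965, 0.1250], E[r] = -0.7641, γ^t·E[r] = -0.200307, running G = -2.871201
t=7: π = [0.1777, 0.1250, 0.2040, 0.1718, 0.1965, 0.1250], E[r] = -0.7641, γ^t·E[r] = -0.160245, running G = -3.031446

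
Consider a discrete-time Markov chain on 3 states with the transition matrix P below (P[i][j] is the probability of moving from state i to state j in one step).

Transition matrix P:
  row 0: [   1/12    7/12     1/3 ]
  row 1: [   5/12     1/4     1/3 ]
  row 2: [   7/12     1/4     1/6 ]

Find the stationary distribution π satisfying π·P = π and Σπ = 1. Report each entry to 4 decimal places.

π = [0.3482, 0.3661, 0.2857]

Balance equations π_j = Σ_i π_i·P[i][j]:
  π_0 = 1/12·π_0 + 5/12·π_1 + 7/12·π_2
  π_1 = 7/12·π_0 + 1/4·π_1 + 1/4·π_2
  normalize: π_0 + π_1 + π_2 = 1
Solving the linear system gives exactly π = [39/112, 41/112, 2/7].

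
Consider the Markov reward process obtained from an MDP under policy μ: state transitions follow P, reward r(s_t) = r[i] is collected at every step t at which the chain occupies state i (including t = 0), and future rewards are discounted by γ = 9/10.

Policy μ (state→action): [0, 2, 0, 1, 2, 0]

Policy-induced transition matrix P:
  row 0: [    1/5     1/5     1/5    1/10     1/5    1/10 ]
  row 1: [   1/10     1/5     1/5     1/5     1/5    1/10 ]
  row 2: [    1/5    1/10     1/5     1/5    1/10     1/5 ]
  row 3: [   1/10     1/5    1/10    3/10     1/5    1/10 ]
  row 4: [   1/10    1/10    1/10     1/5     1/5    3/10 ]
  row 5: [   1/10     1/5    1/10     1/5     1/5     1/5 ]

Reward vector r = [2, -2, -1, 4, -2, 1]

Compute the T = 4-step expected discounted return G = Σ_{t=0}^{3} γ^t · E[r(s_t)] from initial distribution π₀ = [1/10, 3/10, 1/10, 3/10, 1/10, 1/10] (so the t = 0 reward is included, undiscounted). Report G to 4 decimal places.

G = 1.5650

t=0: π = [0.1000, 0.3000, 0.1000, 0.3000, 0.1000, 0.1000], E[r] = 0.6000, γ^t·E[r] = 0.600000, running G = 0.600000
t=1: π = [0.1200, 0.1800, 0.1500, 0.2200, 0.1900, 0.1400], E[r] = 0.3700, γ^t·E[r] = 0.333000, running G = 0.933000
t=2: π = [0.1270, 0.1660, 0.1450, 0.2100, 0.1850, 0.1670], E[r] = 0.4140, γ^t·E[r] = 0.335340, running G = 1.268340
t=3: π = [0.1272, 0.1670, 0.1438, 0.2083, 0.1855, 0.1682], E[r] = 0.4070, γ^t·E[r] = 0.296703, running G = 1.565043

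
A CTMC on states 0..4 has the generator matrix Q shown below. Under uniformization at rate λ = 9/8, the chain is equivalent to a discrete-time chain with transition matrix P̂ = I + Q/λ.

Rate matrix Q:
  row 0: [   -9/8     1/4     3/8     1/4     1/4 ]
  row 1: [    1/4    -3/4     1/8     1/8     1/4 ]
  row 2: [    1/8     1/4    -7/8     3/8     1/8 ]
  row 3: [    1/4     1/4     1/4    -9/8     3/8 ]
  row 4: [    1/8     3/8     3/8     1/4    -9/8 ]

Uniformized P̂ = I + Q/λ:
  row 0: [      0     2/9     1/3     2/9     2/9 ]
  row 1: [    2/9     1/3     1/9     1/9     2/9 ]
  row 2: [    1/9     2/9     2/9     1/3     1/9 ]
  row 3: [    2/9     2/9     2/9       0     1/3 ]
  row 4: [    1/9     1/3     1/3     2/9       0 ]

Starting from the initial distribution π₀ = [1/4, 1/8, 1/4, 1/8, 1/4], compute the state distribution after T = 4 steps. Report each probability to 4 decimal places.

t=0: π = [0.2500, 0.1250, 0.2500, 0.1250, 0.2500]
t=1: π = [0.1111, 0.2639, 0.2639, 0.2083, 0.1528]
t=2: π = [0.1512, 0.2685, 0.2222, 0.1759, 0.1821]
t=3: π = [0.1437, 0.2723, 0.2294, 0.1780, 0.1766]
t=4: π = [0.1452, 0.2721, 0.2276, 0.1779, 0.1773]

π = [0.1452, 0.2721, 0.2276, 0.1779, 0.1773]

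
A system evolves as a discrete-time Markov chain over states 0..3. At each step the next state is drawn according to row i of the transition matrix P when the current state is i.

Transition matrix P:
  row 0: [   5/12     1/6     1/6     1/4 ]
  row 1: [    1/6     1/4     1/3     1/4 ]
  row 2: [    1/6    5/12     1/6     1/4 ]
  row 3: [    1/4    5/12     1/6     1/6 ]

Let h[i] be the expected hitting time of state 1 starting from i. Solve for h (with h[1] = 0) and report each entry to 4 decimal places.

First-step conditioning: h[1] = 0; for i ≠ 1, h[i] = 1 + Σ_k P[i][k]·h[k].
  h[0] = 1 + 5/12·h[0] + 1/6·h[2] + 1/4·h[3]
  h[2] = 1 + 1/6·h[0] + 1/6·h[2] + 1/4·h[3]
  h[3] = 1 + 1/4·h[0] + 1/6·h[2] + 1/6·h[3]
Solving the 3×3 linear system over states ≠ 1 gives exactly h = [312/83, 0, 234/83, 240/83] (h[1] = 0 is the target).

h = [3.7590, 0.0000, 2.8193, 2.8916]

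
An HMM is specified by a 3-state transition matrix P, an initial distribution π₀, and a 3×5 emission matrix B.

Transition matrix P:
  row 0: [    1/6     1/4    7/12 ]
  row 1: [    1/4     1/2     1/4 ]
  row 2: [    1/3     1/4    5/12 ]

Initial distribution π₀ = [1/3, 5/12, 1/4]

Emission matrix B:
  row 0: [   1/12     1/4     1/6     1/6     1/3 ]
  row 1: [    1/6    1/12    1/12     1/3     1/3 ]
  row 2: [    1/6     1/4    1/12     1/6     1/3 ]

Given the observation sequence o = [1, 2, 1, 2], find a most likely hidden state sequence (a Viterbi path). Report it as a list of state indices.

path = [2, 0, 2, 0]

t=0: δ = [8.333e-02, 3.472e-02, 6.250e-02]  (obs o_0=1)
t=1: δ = [3.472e-03, 1.736e-03, 4.051e-03]  ψ = [2, 0, 0]  (obs o_1=2)
t=2: δ = [3.376e-04, 8.439e-05, 5.064e-04]  ψ = [2, 2, 0]  (obs o_2=1)
t=3: δ = [2.813e-05, 1.055e-05, 1.758e-05]  ψ = [2, 2, 2]  (obs o_3=2)
backtrack: best end state = 0; path = [2, 0, 2, 0]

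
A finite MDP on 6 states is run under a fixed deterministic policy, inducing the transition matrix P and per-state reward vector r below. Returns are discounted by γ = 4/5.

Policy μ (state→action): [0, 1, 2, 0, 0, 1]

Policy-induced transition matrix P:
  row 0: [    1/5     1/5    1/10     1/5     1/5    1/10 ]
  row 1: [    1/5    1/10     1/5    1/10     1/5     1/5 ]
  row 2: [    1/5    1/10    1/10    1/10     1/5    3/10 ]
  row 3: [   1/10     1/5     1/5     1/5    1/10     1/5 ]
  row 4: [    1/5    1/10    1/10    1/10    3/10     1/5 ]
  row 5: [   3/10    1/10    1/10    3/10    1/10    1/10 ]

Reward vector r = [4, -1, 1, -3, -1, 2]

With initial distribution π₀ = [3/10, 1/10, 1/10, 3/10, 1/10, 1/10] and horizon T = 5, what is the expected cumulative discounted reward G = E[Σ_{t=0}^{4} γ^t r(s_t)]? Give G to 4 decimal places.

G = 1.3694

t=0: π = [0.3000, 0.1000, 0.1000, 0.3000, 0.1000, 0.1000], E[r] = 0.4000, γ^t·E[r] = 0.400000, running G = 0.400000
t=1: π = [0.1800, 0.1600, 0.1400, 0.1800, 0.1700, 0.1700], E[r] = 0.3300, γ^t·E[r] = 0.264000, running G = 0.664000
t=2: π = [0.1990, 0.1360, 0.1340, 0.1700, 0.1820, 0.1790], E[r] = 0.4600, γ^t·E[r] = 0.294400, running G = 0.958400
t=3: π = [0.2009, 0.1369, 0.1306, 0.1727, 0.1833, 0.1756], E[r] = 0.4471, γ^t·E[r] = 0.228915, running G = 1.187315
t=4: π = [0.2003, 0.1374, 0.1310, 0.1725, 0.1835, 0.1754], E[r] = 0.4446, γ^t·E[r] = 0.182125, running G = 1.369440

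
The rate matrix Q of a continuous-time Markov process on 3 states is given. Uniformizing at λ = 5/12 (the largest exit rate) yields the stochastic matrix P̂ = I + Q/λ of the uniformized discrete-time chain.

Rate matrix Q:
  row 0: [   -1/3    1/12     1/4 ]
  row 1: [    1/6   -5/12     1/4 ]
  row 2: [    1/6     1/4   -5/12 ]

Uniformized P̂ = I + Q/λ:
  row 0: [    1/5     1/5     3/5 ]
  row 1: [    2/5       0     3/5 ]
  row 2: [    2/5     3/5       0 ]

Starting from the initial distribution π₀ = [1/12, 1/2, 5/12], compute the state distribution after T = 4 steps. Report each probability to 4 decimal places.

π = [0.3329, 0.2867, 0.3804]

t=0: π = [0.0833, 0.5000, 0.4167]
t=1: π = [0.3833, 0.2667, 0.3500]
t=2: π = [0.3233, 0.2867, 0.3900]
t=3: π = [0.3353, 0.2987, 0.3660]
t=4: π = [0.3329, 0.2867, 0.3804]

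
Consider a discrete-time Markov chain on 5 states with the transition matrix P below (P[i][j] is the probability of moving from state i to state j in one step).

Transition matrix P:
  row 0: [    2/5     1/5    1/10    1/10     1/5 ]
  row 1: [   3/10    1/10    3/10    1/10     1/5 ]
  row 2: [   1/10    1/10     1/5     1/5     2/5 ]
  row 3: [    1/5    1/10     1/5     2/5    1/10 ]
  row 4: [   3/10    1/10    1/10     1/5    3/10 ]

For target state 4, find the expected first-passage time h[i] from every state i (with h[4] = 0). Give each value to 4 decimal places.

First-step conditioning: h[4] = 0; for i ≠ 4, h[i] = 1 + Σ_k P[i][k]·h[k].
  h[0] = 1 + 2/5·h[0] + 1/5·h[1] + 1/10·h[2] + 1/10·h[3]
  h[1] = 1 + 3/10·h[0] + 1/10·h[1] + 3/10·h[2] + 1/10·h[3]
  h[2] = 1 + 1/10·h[0] + 1/10·h[1] + 1/5·h[2] + 1/5·h[3]
  h[3] = 1 + 1/5·h[0] + 1/10·h[1] + 1/5·h[2] + 2/5·h[3]
Solving the 4×4 linear system over states ≠ 4 gives exactly h = [1745/377, 1680/377, 2775/754, 3905/754, 0] (h[4] = 0 is the target).

h = [4.6286, 4.4562, 3.6804, 5.1790, 0.0000]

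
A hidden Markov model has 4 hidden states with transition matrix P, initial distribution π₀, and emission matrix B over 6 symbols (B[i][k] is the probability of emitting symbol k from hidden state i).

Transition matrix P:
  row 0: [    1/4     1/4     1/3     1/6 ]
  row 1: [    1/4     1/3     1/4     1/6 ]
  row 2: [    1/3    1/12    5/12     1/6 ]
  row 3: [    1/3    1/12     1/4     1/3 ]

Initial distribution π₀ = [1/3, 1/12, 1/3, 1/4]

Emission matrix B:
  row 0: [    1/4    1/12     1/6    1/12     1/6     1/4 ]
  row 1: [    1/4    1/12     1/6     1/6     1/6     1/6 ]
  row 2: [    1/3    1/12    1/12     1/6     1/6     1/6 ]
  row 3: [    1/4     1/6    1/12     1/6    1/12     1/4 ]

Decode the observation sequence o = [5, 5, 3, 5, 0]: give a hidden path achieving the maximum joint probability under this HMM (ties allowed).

path = [0, 2, 2, 2, 2]

t=0: δ = [8.333e-02, 1.389e-02, 5.556e-02, 6.250e-02]  (obs o_0=5)
t=1: δ = [5.208e-03, 3.472e-03, 4.630e-03, 5.208e-03]  ψ = [0, 0, 0, 3]  (obs o_1=5)
t=2: δ = [1.447e-04, 2.170e-04, 3.215e-04, 2.894e-04]  ψ = [3, 0, 2, 3]  (obs o_2=3)
t=3: δ = [2.679e-05, 1.206e-05, 2.233e-05, 2.411e-05]  ψ = [2, 1, 2, 3]  (obs o_3=5)
t=4: δ = [2.009e-06, 1.674e-06, 3.101e-06, 2.009e-06]  ψ = [3, 0, 2, 3]  (obs o_4=0)
backtrack: best end state = 2; path = [0, 2, 2, 2, 2]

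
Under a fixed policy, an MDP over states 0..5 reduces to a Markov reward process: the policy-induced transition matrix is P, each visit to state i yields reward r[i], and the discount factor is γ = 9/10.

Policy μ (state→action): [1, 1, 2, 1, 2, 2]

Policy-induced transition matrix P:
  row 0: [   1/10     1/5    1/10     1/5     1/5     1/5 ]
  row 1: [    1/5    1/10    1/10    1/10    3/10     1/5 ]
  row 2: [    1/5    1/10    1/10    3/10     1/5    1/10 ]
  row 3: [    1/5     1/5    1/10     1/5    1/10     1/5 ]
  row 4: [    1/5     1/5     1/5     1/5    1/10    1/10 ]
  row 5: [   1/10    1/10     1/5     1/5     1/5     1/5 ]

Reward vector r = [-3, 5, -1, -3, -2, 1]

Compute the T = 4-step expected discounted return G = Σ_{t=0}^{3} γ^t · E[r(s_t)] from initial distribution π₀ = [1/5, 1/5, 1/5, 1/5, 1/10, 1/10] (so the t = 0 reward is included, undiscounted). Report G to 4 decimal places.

t=0: π = [0.2000, 0.2000, 0.2000, 0.2000, 0.1000, 0.1000], E[r] = -0.5000, γ^t·E[r] = -0.500000, running G = -0.500000
t=1: π = [0.1700, 0.1500, 0.1200, 0.2000, 0.1900, 0.1700], E[r] = -0.6900, γ^t·E[r] = -0.621000, running G = -1.121000
t=2: π = [0.1660, 0.1560, 0.1360, 0.1970, 0.1760, 0.1690], E[r] = -0.6280, γ^t·E[r] = -0.508680, running G = -1.629680
t=3: π = [0.1665, 0.1539, 0.1345, 0.1980, 0.1783, 0.1688], E[r] = -0.6463, γ^t·E[r] = -0.471153, running G = -2.100833

G = -2.1008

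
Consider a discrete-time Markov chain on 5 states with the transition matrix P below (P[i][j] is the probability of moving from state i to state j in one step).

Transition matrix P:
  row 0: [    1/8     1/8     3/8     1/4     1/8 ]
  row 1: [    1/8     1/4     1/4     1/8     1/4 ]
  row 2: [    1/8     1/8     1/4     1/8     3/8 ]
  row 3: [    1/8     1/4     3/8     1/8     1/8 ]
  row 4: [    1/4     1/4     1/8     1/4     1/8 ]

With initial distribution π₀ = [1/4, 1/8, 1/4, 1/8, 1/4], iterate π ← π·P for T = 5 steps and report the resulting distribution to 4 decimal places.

π = [0.1519, 0.1981, 0.2635, 0.1709, 0.2156]

t=0: π = [0.2500, 0.1250, 0.2500, 0.1250, 0.2500]
t=1: π = [0.1563, 0.1875, 0.2656, 0.1875, 0.2031]
t=2: π = [0.1504, 0.1973, 0.2676, 0.1699, 0.2148]
t=3: π = [0.1519, 0.1978, 0.2632, 0.1707, 0.2166]
t=4: π = [0.1521, 0.1981, 0.2632, 0.1711, 0.2155]
t=5: π = [0.1519, 0.1981, 0.2635, 0.1709, 0.2156]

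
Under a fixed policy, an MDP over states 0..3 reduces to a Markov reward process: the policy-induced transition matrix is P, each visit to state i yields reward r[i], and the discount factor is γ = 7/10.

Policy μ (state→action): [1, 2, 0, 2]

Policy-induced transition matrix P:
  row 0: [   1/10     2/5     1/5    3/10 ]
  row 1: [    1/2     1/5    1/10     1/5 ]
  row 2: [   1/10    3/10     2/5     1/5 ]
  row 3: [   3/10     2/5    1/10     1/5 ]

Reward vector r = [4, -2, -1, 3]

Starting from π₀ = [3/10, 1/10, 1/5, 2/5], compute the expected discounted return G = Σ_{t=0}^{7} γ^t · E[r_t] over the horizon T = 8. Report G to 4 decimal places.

G = 3.8686

t=0: π = [0.3000, 0.1000, 0.2000, 0.4000], E[r] = 2.0000, γ^t·E[r] = 2.000000, running G = 2.000000
t=1: π = [0.2200, 0.3600, 0.1900, 0.2300], E[r] = 0.6600, γ^t·E[r] = 0.462000, running G = 2.462000
t=2: π = [0.2900, 0.3090, 0.1790, 0.2220], E[r] = 1.0290, γ^t·E[r] = 0.504210, running G = 2.966210
t=3: π = [0.2680, 0.3203, 0.1827, 0.2290], E[r] = 0.9357, γ^t·E[r] = 0.320945, running G = 3.287155
t=4: π = [0.2739, 0.3177, 0.1816, 0.2268], E[r] = 0.9591, γ^t·E[r] = 0.230287, running G = 3.517442
t=5: π = [0.2724, 0.3183, 0.1819, 0.2274], E[r] = 0.9534, γ^t·E[r] = 0.160238, running G = 3.677681
t=6: π = [0.2728, 0.3182, 0.1818, 0.2272], E[r] = 0.9548, γ^t·E[r] = 0.112334, running G = 3.790014
t=7: π = [0.2727, 0.3182, 0.1818, 0.2273], E[r] = 0.9545, γ^t·E[r] = 0.078605, running G = 3.868620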